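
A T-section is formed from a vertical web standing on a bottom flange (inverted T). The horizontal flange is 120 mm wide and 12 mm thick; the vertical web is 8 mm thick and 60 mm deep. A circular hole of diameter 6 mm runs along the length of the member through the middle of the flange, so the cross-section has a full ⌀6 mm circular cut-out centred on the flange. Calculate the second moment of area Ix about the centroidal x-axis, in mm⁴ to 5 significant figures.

Split into non-overlapping primitives; take the origin at the lower-left of the bounding box.
Flange: 120 × 12, A = 1 440 mm², y = 6 mm, Ī = 17 280 mm⁴.
Web: 8 × 60, A = 480 mm², y = 42 mm, Ī = 144 000 mm⁴.
Hole (subtracted): ⌀6, A = 28.27433 mm², y = 6 mm, Ī = 63.61725 mm⁴.
Centroid: ȳ = ΣA·y / ΣA = 15.13452 mm.
Transfer each piece to the centroidal x-axis using Ī + A·d² with d = y − 15.13452:
  flange: d = -9.134517 mm → contributes +137432.7 mm⁴
  web: d = 26.86548 mm → contributes +490 442 mm⁴
  hole: d = -9.134517 mm → contributes −2422.811 mm⁴
Total I = 625451.9 mm⁴.

Ix ≈ 6.2545 × 10⁵ mm⁴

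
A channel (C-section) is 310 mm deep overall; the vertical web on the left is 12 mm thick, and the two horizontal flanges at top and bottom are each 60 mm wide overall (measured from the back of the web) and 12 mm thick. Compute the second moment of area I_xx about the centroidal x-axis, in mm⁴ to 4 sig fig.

Split into non-overlapping primitives; take the origin at the lower-left of the bounding box.
Web: 12 × 310, A = 3 720 mm², y = 155 mm, Ī = 29 791 000 mm⁴.
Top flange (beyond web): 48 × 12, A = 576 mm², y = 304 mm, Ī = 6 912 mm⁴.
Bottom flange (beyond web): 48 × 12, A = 576 mm², y = 6 mm, Ī = 6 912 mm⁴.
By symmetry the centroid is at mid-height, ȳ = 155 mm.
Transfer each piece to the centroidal x-axis using Ī + A·d² with d = y − 155:
  web: d = 0 mm → contributes +29 791 000 mm⁴
  top flange (beyond web): d = 149 mm → contributes +12 794 688 mm⁴
  bottom flange (beyond web): d = -149 mm → contributes +12 794 688 mm⁴
Total I = 55 380 376 mm⁴.

I_xx ≈ 5.538 × 10⁷ mm⁴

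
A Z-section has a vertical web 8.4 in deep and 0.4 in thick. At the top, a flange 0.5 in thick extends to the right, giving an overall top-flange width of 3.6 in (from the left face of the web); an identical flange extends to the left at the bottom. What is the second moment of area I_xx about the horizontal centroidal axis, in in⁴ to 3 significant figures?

I_xx ≈ 69.8 in⁴

Split into non-overlapping primitives; take the origin at the lower-left of the bounding box.
Web: 0.4 × 8.4, A = 3.36 in², y = 4.2 in, Ī = 19.757 in⁴.
Top flange (beyond web): 3.2 × 0.5, A = 1.6 in², y = 8.15 in, Ī = 0.033333 in⁴.
Bottom flange (beyond web): 3.2 × 0.5, A = 1.6 in², y = 0.25 in, Ī = 0.033333 in⁴.
Centroid: ȳ = ΣA·y / ΣA = 4.2 in.
Transfer each piece to the horizontal centroidal axis using Ī + A·d² with d = y − 4.2:
  web: d = 0 in → contributes +19.757 in⁴
  top flange (beyond web): d = 3.95 in → contributes +24.997 in⁴
  bottom flange (beyond web): d = -3.95 in → contributes +24.997 in⁴
Total I = 69.751 in⁴.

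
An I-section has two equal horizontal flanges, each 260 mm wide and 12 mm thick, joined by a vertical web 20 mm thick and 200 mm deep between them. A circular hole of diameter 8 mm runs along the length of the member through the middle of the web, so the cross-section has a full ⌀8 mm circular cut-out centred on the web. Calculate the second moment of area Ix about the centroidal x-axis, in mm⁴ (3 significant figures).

Ix ≈ 8.35 × 10⁷ mm⁴

Split into non-overlapping primitives; take the origin at the lower-left of the bounding box.
Bottom flange: 260 × 12, A = 3 120 mm², y = 6 mm, Ī = 37 440 mm⁴.
Web: 20 × 200, A = 4 000 mm², y = 112 mm, Ī = 13 333 333 mm⁴.
Top flange: 260 × 12, A = 3 120 mm², y = 218 mm, Ī = 37 440 mm⁴.
Hole (subtracted): ⌀8, A = 50.265 mm², y = 112 mm, Ī = 201.06 mm⁴.
By symmetry the centroid is at mid-height, ȳ = 112 mm.
Transfer each piece to the centroidal x-axis using Ī + A·d² with d = y − 112:
  bottom flange: d = -106 mm → contributes +35 093 760 mm⁴
  web: d = 0 mm → contributes +13 333 333 mm⁴
  top flange: d = 106 mm → contributes +35 093 760 mm⁴
  hole: d = 0 mm → contributes −201.06 mm⁴
Total I = 83 520 652 mm⁴.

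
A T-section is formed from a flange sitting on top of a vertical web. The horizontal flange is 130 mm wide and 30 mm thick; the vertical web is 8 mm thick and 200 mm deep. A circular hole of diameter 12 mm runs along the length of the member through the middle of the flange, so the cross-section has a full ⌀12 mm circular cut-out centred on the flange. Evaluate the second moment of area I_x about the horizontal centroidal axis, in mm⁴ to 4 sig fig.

I_x ≈ 2.050 × 10⁷ mm⁴

Treat the section as a set of non-overlapping primitives; coordinates are from the bounding-box lower-left.
Flange: 130 × 30, A = 3 900 mm², y = 215 mm, Ī = 292 500 mm⁴.
Web: 8 × 200, A = 1 600 mm², y = 100 mm, Ī = 5 333 333 mm⁴.
Hole (subtracted): ⌀12, A = 113.097 mm², y = 215 mm, Ī = 1017.88 mm⁴.
Centroid: ȳ = ΣA·y / ΣA = 180.843 mm.
Transfer each piece to the horizontal centroidal axis using Ī + A·d² with d = y − 180.843:
  flange: d = 34.1569 mm → contributes +4 842 611 mm⁴
  web: d = -80.8431 mm → contributes +15 790 299 mm⁴
  hole: d = 34.1569 mm → contributes −132 968 mm⁴
Total I = 20 499 942 mm⁴.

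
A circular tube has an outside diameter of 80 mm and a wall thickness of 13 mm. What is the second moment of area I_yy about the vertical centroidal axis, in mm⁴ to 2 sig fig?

Break the section into simple shapes (no overlaps), measuring from the bottom-left corner of the bounding box.
Outer circle: ⌀80, A = 5 027 mm², x = 40 mm, Ī = 2 010 619 mm⁴.
Bore (subtracted): ⌀54, A = 2 290 mm², x = 40 mm, Ī = 417 393 mm⁴.
By symmetry the centroid is at mid-width, x̄ = 40 mm.
All pieces are centred on the vertical centroidal axis, so I = ΣĪ (holes subtracted) = 1 593 227 mm⁴.

I_yy ≈ 1.6 × 10⁶ mm⁴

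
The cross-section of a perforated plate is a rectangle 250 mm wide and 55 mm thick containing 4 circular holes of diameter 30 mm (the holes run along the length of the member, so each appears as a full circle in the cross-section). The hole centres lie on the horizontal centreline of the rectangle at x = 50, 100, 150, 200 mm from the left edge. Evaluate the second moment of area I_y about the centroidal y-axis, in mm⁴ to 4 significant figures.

Split into non-overlapping primitives; take the origin at the lower-left of the bounding box.
Plate: 250 × 55, A = 13 750 mm², x = 125 mm, Ī = 71 614 583 mm⁴.
Hole 1 (subtracted): ⌀30, A = 706.858 mm², x = 50 mm, Ī = 39760.8 mm⁴.
Hole 2 (subtracted): ⌀30, A = 706.858 mm², x = 100 mm, Ī = 39760.8 mm⁴.
Hole 3 (subtracted): ⌀30, A = 706.858 mm², x = 150 mm, Ī = 39760.8 mm⁴.
Hole 4 (subtracted): ⌀30, A = 706.858 mm², x = 200 mm, Ī = 39760.8 mm⁴.
By symmetry the centroid is at mid-width, x̄ = 125 mm.
Transfer each piece to the centroidal y-axis using Ī + A·d² with d = x − 125:
  plate: d = 0 mm → contributes +71 614 583 mm⁴
  hole 1: d = -75 mm → contributes −4 015 839 mm⁴
  hole 2: d = -25 mm → contributes −481 547 mm⁴
  hole 3: d = 25 mm → contributes −481 547 mm⁴
  hole 4: d = 75 mm → contributes −4 015 839 mm⁴
Total I = 62 619 811 mm⁴.

I_y ≈ 6.262 × 10⁷ mm⁴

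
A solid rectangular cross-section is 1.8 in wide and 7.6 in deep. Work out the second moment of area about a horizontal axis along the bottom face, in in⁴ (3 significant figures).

The section: 1.8 × 7.6, A = 13.68 in², y = 3.8 in, Ī = 65.846 in⁴.
Transfer it to the base of the section using Ī + A·d² with d = y − 0:
  the section: d = 3.8 in → contributes +263.39 in⁴
Total I = 263.39 in⁴.

I_base ≈ 263 in⁴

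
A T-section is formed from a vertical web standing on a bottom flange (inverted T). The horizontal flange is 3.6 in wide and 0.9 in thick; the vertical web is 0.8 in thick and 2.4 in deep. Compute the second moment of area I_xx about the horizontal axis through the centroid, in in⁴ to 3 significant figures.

Treat the section as a set of non-overlapping primitives; coordinates are from the bounding-box lower-left.
Flange: 3.6 × 0.9, A = 3.24 in², y = 0.45 in, Ī = 0.2187 in⁴.
Web: 0.8 × 2.4, A = 1.92 in², y = 2.1 in, Ī = 0.9216 in⁴.
Centroid: ȳ = ΣA·y / ΣA = 1.064 in.
Transfer each piece to the horizontal axis through the centroid using Ī + A·d² with d = y − 1.064:
  flange: d = -0.61395 in → contributes +1.44 in⁴
  web: d = 1.036 in → contributes +2.9825 in⁴
Total I = 4.4225 in⁴.

I_xx ≈ 4.42 in⁴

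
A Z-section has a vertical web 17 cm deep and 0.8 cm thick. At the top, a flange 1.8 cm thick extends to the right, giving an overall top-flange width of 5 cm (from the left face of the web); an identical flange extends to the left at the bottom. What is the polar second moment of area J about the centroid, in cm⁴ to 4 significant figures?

J ≈ 1322 cm⁴

Break the section into simple shapes (no overlaps), measuring from the bottom-left corner of the bounding box.
Web: 0.8 × 17, A = 13.6 cm², y = 8.5 cm, Ī = 327.533 cm⁴.
Top flange (beyond web): 4.2 × 1.8, A = 7.56 cm², y = 16.1 cm, Ī = 2.0412 cm⁴.
Bottom flange (beyond web): 4.2 × 1.8, A = 7.56 cm², y = 0.9 cm, Ī = 2.0412 cm⁴.
Centroid: ȳ = ΣA·y / ΣA = 8.5 cm.
Transfer each piece to the centroidal x-axis using Ī + A·d² with d = y − 8.5:
  web: d = 0 cm → contributes +327.533 cm⁴
  top flange (beyond web): d = 7.6 cm → contributes +438.707 cm⁴
  bottom flange (beyond web): d = -7.6 cm → contributes +438.707 cm⁴
Total I = 1204.95 cm⁴.
For the y-axis: x̄ = 4.6 cm.
Repeating about the centroidal y-axis gives I_y = 117.452 cm⁴.
Polar second moment: J = I_x + I_y = 1322.4 cm⁴.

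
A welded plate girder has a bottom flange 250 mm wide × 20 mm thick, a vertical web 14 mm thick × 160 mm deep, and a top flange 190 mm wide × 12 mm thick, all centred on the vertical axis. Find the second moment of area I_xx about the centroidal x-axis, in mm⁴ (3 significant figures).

Decompose the section into non-overlapping parts with the origin at the bottom-left of its bounding rectangle.
Bottom plate: 250 × 20, A = 5 000 mm², y = 10 mm, Ī = 166 667 mm⁴.
Web plate: 14 × 160, A = 2 240 mm², y = 100 mm, Ī = 4 778 667 mm⁴.
Top plate: 190 × 12, A = 2 280 mm², y = 186 mm, Ī = 27 360 mm⁴.
Centroid: ȳ = ΣA·y / ΣA = 73.328 mm.
Transfer each piece to the centroidal x-axis using Ī + A·d² with d = y − 73.328:
  bottom plate: d = -63.328 mm → contributes +20 218 674 mm⁴
  web plate: d = 26.672 mm → contributes +6 372 225 mm⁴
  top plate: d = 112.67 mm → contributes +28 972 052 mm⁴
Total I = 55 562 951 mm⁴.

I_xx ≈ 5.56 × 10⁷ mm⁴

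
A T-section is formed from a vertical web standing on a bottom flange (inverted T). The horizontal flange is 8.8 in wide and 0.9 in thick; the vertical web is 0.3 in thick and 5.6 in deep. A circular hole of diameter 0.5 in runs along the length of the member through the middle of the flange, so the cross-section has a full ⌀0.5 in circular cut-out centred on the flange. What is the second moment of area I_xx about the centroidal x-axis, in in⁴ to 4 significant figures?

I_xx ≈ 19.50 in⁴

Split into non-overlapping primitives; take the origin at the lower-left of the bounding box.
Flange: 8.8 × 0.9, A = 7.92 in², y = 0.45 in, Ī = 0.5346 in⁴.
Web: 0.3 × 5.6, A = 1.68 in², y = 3.7 in, Ī = 4.3904 in⁴.
Hole (subtracted): ⌀0.5, A = 0.19635 in², y = 0.45 in, Ī = 0.00306796 in⁴.
Centroid: ȳ = ΣA·y / ΣA = 1.03063 in.
Transfer each piece to the centroidal x-axis using Ī + A·d² with d = y − 1.03063:
  flange: d = -0.580626 in → contributes +3.20464 in⁴
  web: d = 2.66937 in → contributes +16.3613 in⁴
  hole: d = -0.580626 in → contributes −0.0692625 in⁴
Total I = 19.4967 in⁴.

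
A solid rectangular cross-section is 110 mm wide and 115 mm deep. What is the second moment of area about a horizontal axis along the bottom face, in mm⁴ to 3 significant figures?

The section: 110 × 115, A = 12 650 mm², y = 57.5 mm, Ī = 13 941 354 mm⁴.
Transfer it to the bottom edge using Ī + A·d² with d = y − 0:
  the section: d = 57.5 mm → contributes +55 765 417 mm⁴
Total I = 55 765 417 mm⁴.

I_base ≈ 5.58 × 10⁷ mm⁴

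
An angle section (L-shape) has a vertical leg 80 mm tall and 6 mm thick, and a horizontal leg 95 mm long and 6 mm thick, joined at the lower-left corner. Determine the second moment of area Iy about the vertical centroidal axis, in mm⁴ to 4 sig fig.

Iy ≈ 9.243 × 10⁵ mm⁴

Split into non-overlapping primitives; take the origin at the lower-left of the bounding box.
Vertical leg: 6 × 80, A = 480 mm², x = 3 mm, Ī = 1 440 mm⁴.
Horizontal leg (remainder): 89 × 6, A = 534 mm², x = 50.5 mm, Ī = 352 485 mm⁴.
Centroid: x̄ = ΣA·x / ΣA = 28.0148 mm.
Transfer each piece to the vertical centroidal axis using Ī + A·d² with d = x − 28.0148:
  vertical leg: d = -25.0148 mm → contributes +301 795 mm⁴
  horizontal leg (remainder): d = 22.4852 mm → contributes +622 467 mm⁴
Total I = 924 262 mm⁴.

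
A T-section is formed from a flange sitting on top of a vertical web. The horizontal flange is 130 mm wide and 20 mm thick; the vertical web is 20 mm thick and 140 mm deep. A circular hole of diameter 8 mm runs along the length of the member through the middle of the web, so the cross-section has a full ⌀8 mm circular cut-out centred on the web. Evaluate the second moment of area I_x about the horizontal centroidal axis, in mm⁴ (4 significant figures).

I_x ≈ 1.321 × 10⁷ mm⁴

Break the section into simple shapes (no overlaps), measuring from the bottom-left corner of the bounding box.
Flange: 130 × 20, A = 2 600 mm², y = 150 mm, Ī = 86666.7 mm⁴.
Web: 20 × 140, A = 2 800 mm², y = 70 mm, Ī = 4 573 333 mm⁴.
Hole (subtracted): ⌀8, A = 50.2655 mm², y = 70 mm, Ī = 201.062 mm⁴.
Centroid: ȳ = ΣA·y / ΣA = 108.88 mm.
Transfer each piece to the horizontal centroidal axis using Ī + A·d² with d = y − 108.88:
  flange: d = 41.1196 mm → contributes +4 482 795 mm⁴
  web: d = -38.8804 mm → contributes +8 806 060 mm⁴
  hole: d = -38.8804 mm → contributes −76186.8 mm⁴
Total I = 13 212 669 mm⁴.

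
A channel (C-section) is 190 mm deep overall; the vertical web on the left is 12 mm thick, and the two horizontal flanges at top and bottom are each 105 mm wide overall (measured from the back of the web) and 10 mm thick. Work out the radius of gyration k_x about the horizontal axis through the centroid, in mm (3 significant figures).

Break the section into simple shapes (no overlaps), measuring from the bottom-left corner of the bounding box.
Web: 12 × 190, A = 2 280 mm², y = 95 mm, Ī = 6 859 000 mm⁴.
Top flange (beyond web): 93 × 10, A = 930 mm², y = 185 mm, Ī = 7 750 mm⁴.
Bottom flange (beyond web): 93 × 10, A = 930 mm², y = 5 mm, Ī = 7 750 mm⁴.
By symmetry the centroid is at mid-height, ȳ = 95 mm.
Transfer each piece to the horizontal axis through the centroid using Ī + A·d² with d = y − 95:
  web: d = 0 mm → contributes +6 859 000 mm⁴
  top flange (beyond web): d = 90 mm → contributes +7 540 750 mm⁴
  bottom flange (beyond web): d = -90 mm → contributes +7 540 750 mm⁴
Total I = 21 940 500 mm⁴.
Radius of gyration: k = √(I/A) = √(21 940 500 / 4 140) = 72.799 mm.

k_x ≈ 72.8 mm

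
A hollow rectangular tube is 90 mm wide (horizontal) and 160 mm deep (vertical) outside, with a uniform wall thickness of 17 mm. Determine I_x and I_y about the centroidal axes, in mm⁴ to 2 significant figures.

Treat the section as a set of non-overlapping primitives; coordinates are from the bounding-box lower-left.
Outer rectangle: 90 × 160, A = 14 400 mm², y = 80 mm, Ī = 30 720 000 mm⁴.
Inner void (subtracted): 56 × 126, A = 7 056 mm², y = 80 mm, Ī = 9 335 088 mm⁴.
By symmetry the centroid is at mid-height, ȳ = 80 mm.
All pieces are centred on the centroidal x-axis, so I = ΣĪ (holes subtracted) = 21 384 912 mm⁴.
Repeating about the centroidal y-axis gives I_y = 7 876 032 mm⁴.

I_x ≈ 2.1 × 10⁷ mm⁴, I_y ≈ 7.9 × 10⁶ mm⁴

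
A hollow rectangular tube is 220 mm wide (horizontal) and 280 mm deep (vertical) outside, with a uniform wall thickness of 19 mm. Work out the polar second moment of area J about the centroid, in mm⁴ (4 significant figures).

J ≈ 3.144 × 10⁸ mm⁴

Split into non-overlapping primitives; take the origin at the lower-left of the bounding box.
Outer rectangle: 220 × 280, A = 61 600 mm², y = 140 mm, Ī = 402 453 333 mm⁴.
Inner void (subtracted): 182 × 242, A = 44 044 mm², y = 140 mm, Ī = 214 949 401 mm⁴.
By symmetry the centroid is at mid-height, ȳ = 140 mm.
All pieces are centred on the centroidal x-axis, so I = ΣĪ (holes subtracted) = 187 503 932 mm⁴.
Repeating about the centroidal y-axis gives I_y = 126 877 212 mm⁴.
Polar second moment: J = I_x + I_y = 314 381 144 mm⁴.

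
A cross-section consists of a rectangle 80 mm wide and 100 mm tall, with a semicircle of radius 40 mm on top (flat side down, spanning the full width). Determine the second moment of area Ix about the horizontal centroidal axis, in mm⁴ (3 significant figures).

Ix ≈ 1.55 × 10⁷ mm⁴

Break the section into simple shapes (no overlaps), measuring from the bottom-left corner of the bounding box.
Rectangular body: 80 × 100, A = 8 000 mm², y = 50 mm, Ī = 6 666 667 mm⁴.
Semicircular cap: semicircle r = 40, A = 2513.3 mm², y = 116.98 mm, Ī = 280 978 mm⁴.
Centroid: ȳ = ΣA·y / ΣA = 66.011 mm.
Transfer each piece to the horizontal centroidal axis using Ī + A·d² with d = y − 66.011:
  rectangular body: d = -16.011 mm → contributes +8 717 541 mm⁴
  semicircular cap: d = 50.965 mm → contributes +6 809 113 mm⁴
Total I = 15 526 653 mm⁴.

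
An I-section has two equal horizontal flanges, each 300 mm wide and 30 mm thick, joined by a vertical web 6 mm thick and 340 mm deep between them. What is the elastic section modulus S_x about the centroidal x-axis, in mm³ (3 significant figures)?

Treat the section as a set of non-overlapping primitives; coordinates are from the bounding-box lower-left.
Bottom flange: 300 × 30, A = 9 000 mm², y = 15 mm, Ī = 675 000 mm⁴.
Web: 6 × 340, A = 2 040 mm², y = 200 mm, Ī = 19 652 000 mm⁴.
Top flange: 300 × 30, A = 9 000 mm², y = 385 mm, Ī = 675 000 mm⁴.
By symmetry the centroid is at mid-height, ȳ = 200 mm.
Transfer each piece to the centroidal x-axis using Ī + A·d² with d = y − 200:
  bottom flange: d = -185 mm → contributes +308 700 000 mm⁴
  web: d = 0 mm → contributes +19 652 000 mm⁴
  top flange: d = 185 mm → contributes +308 700 000 mm⁴
Total I = 637 052 000 mm⁴.
Extreme fibre distance c = 200 mm; S = I/c = 3 185 260 mm³.

S_x ≈ 3.19 × 10⁶ mm³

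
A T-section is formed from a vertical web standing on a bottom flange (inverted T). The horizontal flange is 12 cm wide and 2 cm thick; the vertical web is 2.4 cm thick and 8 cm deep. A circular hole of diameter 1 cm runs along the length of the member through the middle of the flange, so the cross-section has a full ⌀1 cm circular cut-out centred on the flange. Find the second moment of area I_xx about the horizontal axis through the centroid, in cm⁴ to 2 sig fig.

Split into non-overlapping primitives; take the origin at the lower-left of the bounding box.
Flange: 12 × 2, A = 24 cm², y = 1 cm, Ī = 8 cm⁴.
Web: 2.4 × 8, A = 19.2 cm², y = 6 cm, Ī = 102.4 cm⁴.
Hole (subtracted): ⌀1, A = 0.7854 cm², y = 1 cm, Ī = 0.04909 cm⁴.
Centroid: ȳ = ΣA·y / ΣA = 3.263 cm.
Transfer each piece to the horizontal axis through the centroid using Ī + A·d² with d = y − 3.263:
  flange: d = -2.263 cm → contributes +130.9 cm⁴
  web: d = 2.737 cm → contributes +246.2 cm⁴
  hole: d = -2.263 cm → contributes −4.073 cm⁴
Total I = 373.1 cm⁴.

I_xx ≈ 370 cm⁴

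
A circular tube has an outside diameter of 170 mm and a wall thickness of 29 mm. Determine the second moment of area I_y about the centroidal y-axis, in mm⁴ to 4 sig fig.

I_y ≈ 3.327 × 10⁷ mm⁴

Split into non-overlapping primitives; take the origin at the lower-left of the bounding box.
Outer circle: ⌀170, A = 22 698 mm², x = 85 mm, Ī = 40 998 275 mm⁴.
Bore (subtracted): ⌀112, A = 9852.03 mm², x = 85 mm, Ī = 7 723 995 mm⁴.
By symmetry the centroid is at mid-width, x̄ = 85 mm.
All pieces are centred on the centroidal y-axis, so I = ΣĪ (holes subtracted) = 33 274 280 mm⁴.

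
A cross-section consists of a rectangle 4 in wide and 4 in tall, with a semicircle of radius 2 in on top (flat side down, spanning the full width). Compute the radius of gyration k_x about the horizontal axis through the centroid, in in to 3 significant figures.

Decompose the section into non-overlapping parts with the origin at the bottom-left of its bounding rectangle.
Rectangular body: 4 × 4, A = 16 in², y = 2 in, Ī = 21.333 in⁴.
Semicircular cap: semicircle r = 2, A = 6.2832 in², y = 4.8488 in, Ī = 1.7561 in⁴.
Centroid: ȳ = ΣA·y / ΣA = 2.8033 in.
Transfer each piece to the horizontal axis through the centroid using Ī + A·d² with d = y − 2.8033:
  rectangular body: d = -0.80328 in → contributes +31.658 in⁴
  semicircular cap: d = 2.0455 in → contributes +28.047 in⁴
Total I = 59.704 in⁴.
Radius of gyration: k = √(I/A) = √(59.704 / 22.283) = 1.6369 in.

k_x ≈ 1.64 in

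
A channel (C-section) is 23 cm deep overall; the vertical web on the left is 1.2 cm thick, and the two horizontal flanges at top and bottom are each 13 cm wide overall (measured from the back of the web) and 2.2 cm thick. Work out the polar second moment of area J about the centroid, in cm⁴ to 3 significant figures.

Split into non-overlapping primitives; take the origin at the lower-left of the bounding box.
Web: 1.2 × 23, A = 27.6 cm², y = 11.5 cm, Ī = 1216.7 cm⁴.
Top flange (beyond web): 11.8 × 2.2, A = 25.96 cm², y = 21.9 cm, Ī = 10.471 cm⁴.
Bottom flange (beyond web): 11.8 × 2.2, A = 25.96 cm², y = 1.1 cm, Ī = 10.471 cm⁴.
By symmetry the centroid is at mid-height, ȳ = 11.5 cm.
Transfer each piece to the centroidal x-axis using Ī + A·d² with d = y − 11.5:
  web: d = 0 cm → contributes +1216.7 cm⁴
  top flange (beyond web): d = 10.4 cm → contributes +2818.3 cm⁴
  bottom flange (beyond web): d = -10.4 cm → contributes +2818.3 cm⁴
Total I = 6853.3 cm⁴.
For the y-axis: x̄ = 4.844 cm.
Repeating about the centroidal y-axis gives I_y = 1367.1 cm⁴.
Polar second moment: J = I_x + I_y = 8220.4 cm⁴.

J ≈ 8220 cm⁴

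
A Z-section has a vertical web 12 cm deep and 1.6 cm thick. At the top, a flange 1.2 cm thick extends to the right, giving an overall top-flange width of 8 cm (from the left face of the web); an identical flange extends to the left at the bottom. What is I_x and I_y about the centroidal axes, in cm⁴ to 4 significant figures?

I_x ≈ 680.1 cm⁴, I_y ≈ 302.3 cm⁴

Treat the section as a set of non-overlapping primitives; coordinates are from the bounding-box lower-left.
Web: 1.6 × 12, A = 19.2 cm², y = 6 cm, Ī = 230.4 cm⁴.
Top flange (beyond web): 6.4 × 1.2, A = 7.68 cm², y = 11.4 cm, Ī = 0.9216 cm⁴.
Bottom flange (beyond web): 6.4 × 1.2, A = 7.68 cm², y = 0.6 cm, Ī = 0.9216 cm⁴.
Centroid: ȳ = ΣA·y / ΣA = 6 cm.
Transfer each piece to the centroidal x-axis using Ī + A·d² with d = y − 6:
  web: d = 0 cm → contributes +230.4 cm⁴
  top flange (beyond web): d = 5.4 cm → contributes +224.87 cm⁴
  bottom flange (beyond web): d = -5.4 cm → contributes +224.87 cm⁴
Total I = 680.141 cm⁴.
For the y-axis: x̄ = 7.2 cm.
Repeating about the centroidal y-axis gives I_y = 302.285 cm⁴.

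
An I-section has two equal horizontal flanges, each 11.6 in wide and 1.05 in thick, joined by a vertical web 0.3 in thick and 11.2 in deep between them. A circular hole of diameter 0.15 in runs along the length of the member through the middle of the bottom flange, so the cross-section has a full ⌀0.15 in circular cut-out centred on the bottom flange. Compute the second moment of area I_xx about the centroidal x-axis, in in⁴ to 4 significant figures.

Split into non-overlapping primitives; take the origin at the lower-left of the bounding box.
Bottom flange: 11.6 × 1.05, A = 12.18 in², y = 0.525 in, Ī = 1.11904 in⁴.
Web: 0.3 × 11.2, A = 3.36 in², y = 6.65 in, Ī = 35.1232 in⁴.
Top flange: 11.6 × 1.05, A = 12.18 in², y = 12.775 in, Ī = 1.11904 in⁴.
Hole (subtracted): ⌀0.15, A = 0.0176715 in², y = 0.525 in, Ī = 0.0000248505 in⁴.
Centroid: ȳ = ΣA·y / ΣA = 6.65391 in.
Transfer each piece to the centroidal x-axis using Ī + A·d² with d = y − 6.65391:
  bottom flange: d = -6.12891 in → contributes +458.643 in⁴
  web: d = -0.00390717 in → contributes +35.1233 in⁴
  top flange: d = 6.12109 in → contributes +457.477 in⁴
  hole: d = -6.12891 in → contributes −0.663827 in⁴
Total I = 950.578 in⁴.

I_xx ≈ 950.6 in⁴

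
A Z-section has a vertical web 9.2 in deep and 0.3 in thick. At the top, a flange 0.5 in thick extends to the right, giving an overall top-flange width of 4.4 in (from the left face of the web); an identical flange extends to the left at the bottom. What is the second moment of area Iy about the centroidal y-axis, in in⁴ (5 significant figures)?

Break the section into simple shapes (no overlaps), measuring from the bottom-left corner of the bounding box.
Web: 0.3 × 9.2, A = 2.76 in², x = 4.25 in, Ī = 0.0207 in⁴.
Top flange (beyond web): 4.1 × 0.5, A = 2.05 in², x = 6.45 in, Ī = 2.871708 in⁴.
Bottom flange (beyond web): 4.1 × 0.5, A = 2.05 in², x = 2.05 in, Ī = 2.871708 in⁴.
Centroid: x̄ = ΣA·x / ΣA = 4.25 in.
Transfer each piece to the centroidal y-axis using Ī + A·d² with d = x − 4.25:
  web: d = 0 in → contributes +0.0207 in⁴
  top flange (beyond web): d = 2.2 in → contributes +12.79371 in⁴
  bottom flange (beyond web): d = -2.2 in → contributes +12.79371 in⁴
Total I = 25.60812 in⁴.

Iy ≈ 25.608 in⁴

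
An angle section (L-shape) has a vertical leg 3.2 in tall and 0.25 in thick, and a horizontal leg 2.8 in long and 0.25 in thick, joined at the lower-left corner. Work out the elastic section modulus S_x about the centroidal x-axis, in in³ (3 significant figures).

S_x ≈ 0.647 in³

Treat the section as a set of non-overlapping primitives; coordinates are from the bounding-box lower-left.
Vertical leg: 0.25 × 3.2, A = 0.8 in², y = 1.6 in, Ī = 0.68267 in⁴.
Horizontal leg (remainder): 2.55 × 0.25, A = 0.6375 in², y = 0.125 in, Ī = 0.0033203 in⁴.
Centroid: ȳ = ΣA·y / ΣA = 0.94587 in.
Transfer each piece to the centroidal x-axis using Ī + A·d² with d = y − 0.94587:
  vertical leg: d = 0.65413 in → contributes +1.025 in⁴
  horizontal leg (remainder): d = -0.82087 in → contributes +0.43288 in⁴
Total I = 1.4579 in⁴.
Extreme fibre distance c = 2.2541 in; S = I/c = 0.64675 in³.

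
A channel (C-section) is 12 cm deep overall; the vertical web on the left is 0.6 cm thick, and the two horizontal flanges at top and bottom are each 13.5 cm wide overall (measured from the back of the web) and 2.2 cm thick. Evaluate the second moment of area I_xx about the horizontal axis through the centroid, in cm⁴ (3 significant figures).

I_xx ≈ 1470 cm⁴

Treat the section as a set of non-overlapping primitives; coordinates are from the bounding-box lower-left.
Web: 0.6 × 12, A = 7.2 cm², y = 6 cm, Ī = 86.4 cm⁴.
Top flange (beyond web): 12.9 × 2.2, A = 28.38 cm², y = 10.9 cm, Ī = 11.447 cm⁴.
Bottom flange (beyond web): 12.9 × 2.2, A = 28.38 cm², y = 1.1 cm, Ī = 11.447 cm⁴.
By symmetry the centroid is at mid-height, ȳ = 6 cm.
Transfer each piece to the horizontal axis through the centroid using Ī + A·d² with d = y − 6:
  web: d = 0 cm → contributes +86.4 cm⁴
  top flange (beyond web): d = 4.9 cm → contributes +692.85 cm⁴
  bottom flange (beyond web): d = -4.9 cm → contributes +692.85 cm⁴
Total I = 1472.1 cm⁴.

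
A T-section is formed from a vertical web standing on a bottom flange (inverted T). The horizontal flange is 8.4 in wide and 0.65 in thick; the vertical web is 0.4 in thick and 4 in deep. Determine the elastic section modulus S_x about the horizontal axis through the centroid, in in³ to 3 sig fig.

S_x ≈ 2.37 in³

Decompose the section into non-overlapping parts with the origin at the bottom-left of its bounding rectangle.
Flange: 8.4 × 0.65, A = 5.46 in², y = 0.325 in, Ī = 0.19224 in⁴.
Web: 0.4 × 4, A = 1.6 in², y = 2.65 in, Ī = 2.1333 in⁴.
Centroid: ȳ = ΣA·y / ΣA = 0.85191 in.
Transfer each piece to the horizontal axis through the centroid using Ī + A·d² with d = y − 0.85191:
  flange: d = -0.52691 in → contributes +1.7081 in⁴
  web: d = 1.7981 in → contributes +7.3063 in⁴
Total I = 9.0145 in⁴.
Extreme fibre distance c = 3.7981 in; S = I/c = 2.3734 in³.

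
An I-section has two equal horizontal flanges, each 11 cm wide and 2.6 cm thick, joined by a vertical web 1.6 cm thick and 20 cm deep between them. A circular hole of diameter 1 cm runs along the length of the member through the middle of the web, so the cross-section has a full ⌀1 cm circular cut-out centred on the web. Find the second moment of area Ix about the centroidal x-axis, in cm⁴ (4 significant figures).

Split into non-overlapping primitives; take the origin at the lower-left of the bounding box.
Bottom flange: 11 × 2.6, A = 28.6 cm², y = 1.3 cm, Ī = 16.1113 cm⁴.
Web: 1.6 × 20, A = 32 cm², y = 12.6 cm, Ī = 1066.67 cm⁴.
Top flange: 11 × 2.6, A = 28.6 cm², y = 23.9 cm, Ī = 16.1113 cm⁴.
Hole (subtracted): ⌀1, A = 0.785398 cm², y = 12.6 cm, Ī = 0.0490874 cm⁴.
By symmetry the centroid is at mid-height, ȳ = 12.6 cm.
Transfer each piece to the centroidal x-axis using Ī + A·d² with d = y − 12.6:
  bottom flange: d = -11.3 cm → contributes +3668.05 cm⁴
  web: d = 0 cm → contributes +1066.67 cm⁴
  top flange: d = 11.3 cm → contributes +3668.05 cm⁴
  hole: d = 0 cm → contributes −0.0490874 cm⁴
Total I = 8402.71 cm⁴.

Ix ≈ 8403 cm⁴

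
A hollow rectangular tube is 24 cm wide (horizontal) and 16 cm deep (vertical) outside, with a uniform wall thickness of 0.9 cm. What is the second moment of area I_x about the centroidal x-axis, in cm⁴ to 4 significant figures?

I_x ≈ 2895 cm⁴

Split into non-overlapping primitives; take the origin at the lower-left of the bounding box.
Outer rectangle: 24 × 16, A = 384 cm², y = 8 cm, Ī = 8 192 cm⁴.
Inner void (subtracted): 22.2 × 14.2, A = 315.24 cm², y = 8 cm, Ī = 5297.08 cm⁴.
By symmetry the centroid is at mid-height, ȳ = 8 cm.
All pieces are centred on the centroidal x-axis, so I = ΣĪ (holes subtracted) = 2894.92 cm⁴.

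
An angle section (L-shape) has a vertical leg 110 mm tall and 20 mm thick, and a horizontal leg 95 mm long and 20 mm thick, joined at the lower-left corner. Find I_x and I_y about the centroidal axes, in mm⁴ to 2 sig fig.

I_x ≈ 4.1 × 10⁶ mm⁴, I_y ≈ 2.8 × 10⁶ mm⁴

Split into non-overlapping primitives; take the origin at the lower-left of the bounding box.
Vertical leg: 20 × 110, A = 2 200 mm², y = 55 mm, Ī = 2 218 333 mm⁴.
Horizontal leg (remainder): 75 × 20, A = 1 500 mm², y = 10 mm, Ī = 50 000 mm⁴.
Centroid: ȳ = ΣA·y / ΣA = 36.76 mm.
Transfer each piece to the centroidal x-axis using Ī + A·d² with d = y − 36.76:
  vertical leg: d = 18.24 mm → contributes +2 950 528 mm⁴
  horizontal leg (remainder): d = -26.76 mm → contributes +1 123 886 mm⁴
Total I = 4 074 414 mm⁴.
For the y-axis: x̄ = 29.26 mm.
Repeating about the centroidal y-axis gives I_y = 2 788 789 mm⁴.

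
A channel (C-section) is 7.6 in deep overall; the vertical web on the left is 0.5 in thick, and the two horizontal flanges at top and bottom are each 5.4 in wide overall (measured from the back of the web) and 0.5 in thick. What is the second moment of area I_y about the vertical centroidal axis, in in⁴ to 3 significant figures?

I_y ≈ 25.5 in⁴

Break the section into simple shapes (no overlaps), measuring from the bottom-left corner of the bounding box.
Web: 0.5 × 7.6, A = 3.8 in², x = 0.25 in, Ī = 0.079167 in⁴.
Top flange (beyond web): 4.9 × 0.5, A = 2.45 in², x = 2.95 in, Ī = 4.902 in⁴.
Bottom flange (beyond web): 4.9 × 0.5, A = 2.45 in², x = 2.95 in, Ī = 4.902 in⁴.
Centroid: x̄ = ΣA·x / ΣA = 1.7707 in.
Transfer each piece to the vertical centroidal axis using Ī + A·d² with d = x − 1.7707:
  web: d = -1.5207 in → contributes +8.8667 in⁴
  top flange (beyond web): d = 1.1793 in → contributes +8.3094 in⁴
  bottom flange (beyond web): d = 1.1793 in → contributes +8.3094 in⁴
Total I = 25.486 in⁴.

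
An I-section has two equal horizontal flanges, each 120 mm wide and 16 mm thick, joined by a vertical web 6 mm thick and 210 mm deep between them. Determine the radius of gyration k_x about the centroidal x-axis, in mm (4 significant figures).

k_x ≈ 102.7 mm

Break the section into simple shapes (no overlaps), measuring from the bottom-left corner of the bounding box.
Bottom flange: 120 × 16, A = 1 920 mm², y = 8 mm, Ī = 40 960 mm⁴.
Web: 6 × 210, A = 1 260 mm², y = 121 mm, Ī = 4 630 500 mm⁴.
Top flange: 120 × 16, A = 1 920 mm², y = 234 mm, Ī = 40 960 mm⁴.
By symmetry the centroid is at mid-height, ȳ = 121 mm.
Transfer each piece to the centroidal x-axis using Ī + A·d² with d = y − 121:
  bottom flange: d = -113 mm → contributes +24 557 440 mm⁴
  web: d = 0 mm → contributes +4 630 500 mm⁴
  top flange: d = 113 mm → contributes +24 557 440 mm⁴
Total I = 53 745 380 mm⁴.
Radius of gyration: k = √(I/A) = √(53 745 380 / 5 100) = 102.656 mm.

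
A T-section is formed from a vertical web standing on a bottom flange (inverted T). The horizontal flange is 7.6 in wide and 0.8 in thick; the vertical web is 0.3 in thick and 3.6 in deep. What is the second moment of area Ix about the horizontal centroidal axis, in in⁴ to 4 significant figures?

Break the section into simple shapes (no overlaps), measuring from the bottom-left corner of the bounding box.
Flange: 7.6 × 0.8, A = 6.08 in², y = 0.4 in, Ī = 0.324267 in⁴.
Web: 0.3 × 3.6, A = 1.08 in², y = 2.6 in, Ī = 1.1664 in⁴.
Centroid: ȳ = ΣA·y / ΣA = 0.731844 in.
Transfer each piece to the horizontal centroidal axis using Ī + A·d² with d = y − 0.731844:
  flange: d = -0.331844 in → contributes +0.993797 in⁴
  web: d = 1.86816 in → contributes +4.93561 in⁴
Total I = 5.92941 in⁴.

Ix ≈ 5.929 in⁴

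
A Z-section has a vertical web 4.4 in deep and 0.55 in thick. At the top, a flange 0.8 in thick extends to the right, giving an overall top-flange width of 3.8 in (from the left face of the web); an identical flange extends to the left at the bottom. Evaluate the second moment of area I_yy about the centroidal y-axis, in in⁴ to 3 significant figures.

I_yy ≈ 23.4 in⁴

Decompose the section into non-overlapping parts with the origin at the bottom-left of its bounding rectangle.
Web: 0.55 × 4.4, A = 2.42 in², x = 3.525 in, Ī = 0.061004 in⁴.
Top flange (beyond web): 3.25 × 0.8, A = 2.6 in², x = 5.425 in, Ī = 2.2885 in⁴.
Bottom flange (beyond web): 3.25 × 0.8, A = 2.6 in², x = 1.625 in, Ī = 2.2885 in⁴.
Centroid: x̄ = ΣA·x / ΣA = 3.525 in.
Transfer each piece to the centroidal y-axis using Ī + A·d² with d = x − 3.525:
  web: d = 0 in → contributes +0.061004 in⁴
  top flange (beyond web): d = 1.9 in → contributes +11.675 in⁴
  bottom flange (beyond web): d = -1.9 in → contributes +11.675 in⁴
Total I = 23.41 in⁴.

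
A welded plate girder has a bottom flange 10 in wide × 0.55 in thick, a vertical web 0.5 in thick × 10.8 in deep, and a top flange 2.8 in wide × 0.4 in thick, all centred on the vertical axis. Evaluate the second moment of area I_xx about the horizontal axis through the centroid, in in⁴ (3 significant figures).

Decompose the section into non-overlapping parts with the origin at the bottom-left of its bounding rectangle.
Bottom plate: 10 × 0.55, A = 5.5 in², y = 0.275 in, Ī = 0.13865 in⁴.
Web plate: 0.5 × 10.8, A = 5.4 in², y = 5.95 in, Ī = 52.488 in⁴.
Top plate: 2.8 × 0.4, A = 1.12 in², y = 11.55 in, Ī = 0.014933 in⁴.
Centroid: ȳ = ΣA·y / ΣA = 3.8751 in.
Transfer each piece to the horizontal axis through the centroid using Ī + A·d² with d = y − 3.8751:
  bottom plate: d = -3.6001 in → contributes +71.422 in⁴
  web plate: d = 2.0749 in → contributes +75.737 in⁴
  top plate: d = 7.6749 in → contributes +65.988 in⁴
Total I = 213.15 in⁴.

I_xx ≈ 213 in⁴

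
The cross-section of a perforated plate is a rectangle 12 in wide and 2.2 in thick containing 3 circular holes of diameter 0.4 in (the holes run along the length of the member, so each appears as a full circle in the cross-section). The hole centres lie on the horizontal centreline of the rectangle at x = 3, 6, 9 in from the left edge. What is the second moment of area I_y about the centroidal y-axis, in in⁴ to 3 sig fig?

Break the section into simple shapes (no overlaps), measuring from the bottom-left corner of the bounding box.
Plate: 12 × 2.2, A = 26.4 in², x = 6 in, Ī = 316.8 in⁴.
Hole 1 (subtracted): ⌀0.4, A = 0.12566 in², x = 3 in, Ī = 0.0012566 in⁴.
Hole 2 (subtracted): ⌀0.4, A = 0.12566 in², x = 6 in, Ī = 0.0012566 in⁴.
Hole 3 (subtracted): ⌀0.4, A = 0.12566 in², x = 9 in, Ī = 0.0012566 in⁴.
By symmetry the centroid is at mid-width, x̄ = 6 in.
Transfer each piece to the centroidal y-axis using Ī + A·d² with d = x − 6:
  plate: d = 0 in → contributes +316.8 in⁴
  hole 1: d = -3 in → contributes −1.1322 in⁴
  hole 2: d = 0 in → contributes −0.0012566 in⁴
  hole 3: d = 3 in → contributes −1.1322 in⁴
Total I = 314.53 in⁴.

I_y ≈ 315 in⁴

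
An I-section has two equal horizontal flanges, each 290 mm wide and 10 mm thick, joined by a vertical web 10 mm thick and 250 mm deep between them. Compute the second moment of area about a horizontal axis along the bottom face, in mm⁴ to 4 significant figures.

Break the section into simple shapes (no overlaps), measuring from the bottom-left corner of the bounding box.
Bottom flange: 290 × 10, A = 2 900 mm², y = 5 mm, Ī = 24166.7 mm⁴.
Web: 10 × 250, A = 2 500 mm², y = 135 mm, Ī = 13 020 833 mm⁴.
Top flange: 290 × 10, A = 2 900 mm², y = 265 mm, Ī = 24166.7 mm⁴.
Transfer each piece to the bottom edge using Ī + A·d² with d = y − 0:
  bottom flange: d = 5 mm → contributes +96666.7 mm⁴
  web: d = 135 mm → contributes +58 583 333 mm⁴
  top flange: d = 265 mm → contributes +203 676 667 mm⁴
Total I = 262 356 667 mm⁴.

I_base ≈ 2.624 × 10⁸ mm⁴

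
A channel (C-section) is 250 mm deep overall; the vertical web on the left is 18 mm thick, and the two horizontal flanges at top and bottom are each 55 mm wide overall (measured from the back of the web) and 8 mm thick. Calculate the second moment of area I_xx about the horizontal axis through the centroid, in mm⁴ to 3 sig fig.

Break the section into simple shapes (no overlaps), measuring from the bottom-left corner of the bounding box.
Web: 18 × 250, A = 4 500 mm², y = 125 mm, Ī = 23 437 500 mm⁴.
Top flange (beyond web): 37 × 8, A = 296 mm², y = 246 mm, Ī = 1578.7 mm⁴.
Bottom flange (beyond web): 37 × 8, A = 296 mm², y = 4 mm, Ī = 1578.7 mm⁴.
By symmetry the centroid is at mid-height, ȳ = 125 mm.
Transfer each piece to the horizontal axis through the centroid using Ī + A·d² with d = y − 125:
  web: d = 0 mm → contributes +23 437 500 mm⁴
  top flange (beyond web): d = 121 mm → contributes +4 335 315 mm⁴
  bottom flange (beyond web): d = -121 mm → contributes +4 335 315 mm⁴
Total I = 32 108 129 mm⁴.

I_xx ≈ 3.21 × 10⁷ mm⁴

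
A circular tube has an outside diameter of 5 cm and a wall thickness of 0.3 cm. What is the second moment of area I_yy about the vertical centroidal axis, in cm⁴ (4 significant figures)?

I_yy ≈ 12.28 cm⁴

Split into non-overlapping primitives; take the origin at the lower-left of the bounding box.
Outer circle: ⌀5, A = 19.635 cm², x = 2.5 cm, Ī = 30.6796 cm⁴.
Bore (subtracted): ⌀4.4, A = 15.2053 cm², x = 2.5 cm, Ī = 18.3984 cm⁴.
By symmetry the centroid is at mid-width, x̄ = 2.5 cm.
All pieces are centred on the vertical centroidal axis, so I = ΣĪ (holes subtracted) = 12.2812 cm⁴.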